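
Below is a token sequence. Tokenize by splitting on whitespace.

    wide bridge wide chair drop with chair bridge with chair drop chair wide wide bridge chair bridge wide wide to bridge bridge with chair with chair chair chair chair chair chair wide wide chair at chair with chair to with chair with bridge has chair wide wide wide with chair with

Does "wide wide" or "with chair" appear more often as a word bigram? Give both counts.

"with chair" (7 vs 5)

"wide wide": 5 occurrences
"with chair": 7 occurrences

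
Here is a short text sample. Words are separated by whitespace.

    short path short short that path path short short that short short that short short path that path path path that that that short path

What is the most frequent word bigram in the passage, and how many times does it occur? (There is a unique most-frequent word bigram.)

Bigram frequencies (highest first):
  short short: 4
  short path: 3
  short that: 3
  path path: 3
  that short: 3
  path short: 2
  … (3 more, each ≤ 2)

"short short", 4 times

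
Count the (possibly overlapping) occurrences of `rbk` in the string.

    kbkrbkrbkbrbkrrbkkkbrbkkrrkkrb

5

Sliding a length-3 window over the 30 characters (28 positions):
  position 4–6: rbk
  position 7–9: rbk
  position 11–13: rbk
  position 15–17: rbk
  position 21–23: rbk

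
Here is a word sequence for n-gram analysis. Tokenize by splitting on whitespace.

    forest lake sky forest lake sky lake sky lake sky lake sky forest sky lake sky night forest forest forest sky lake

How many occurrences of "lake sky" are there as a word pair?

6

Scanning the 21 overlapping bigram windows for "lake sky":
  position 2–3: lake sky
  position 5–6: lake sky
  position 7–8: lake sky
  position 9–10: lake sky
  position 11–12: lake sky
  position 15–16: lake sky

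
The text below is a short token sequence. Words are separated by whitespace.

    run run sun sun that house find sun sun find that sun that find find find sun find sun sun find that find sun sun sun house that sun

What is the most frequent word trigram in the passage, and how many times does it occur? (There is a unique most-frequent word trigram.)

"find sun sun", 3 times

Trigram frequencies (highest first):
  find sun sun: 3
  sun sun find: 2
  sun find that: 2
  run run sun: 1
  run sun sun: 1
  sun sun that: 1
  … (17 more, each ≤ 1)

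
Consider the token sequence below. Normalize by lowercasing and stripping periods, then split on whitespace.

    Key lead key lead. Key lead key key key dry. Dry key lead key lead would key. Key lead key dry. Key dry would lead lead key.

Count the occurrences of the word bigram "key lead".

Scanning the 26 overlapping bigram windows for "key lead":
  position 1–2: key lead
  position 3–4: key lead
  position 5–6: key lead
  position 12–13: key lead
  position 14–15: key lead
  position 18–19: key lead

6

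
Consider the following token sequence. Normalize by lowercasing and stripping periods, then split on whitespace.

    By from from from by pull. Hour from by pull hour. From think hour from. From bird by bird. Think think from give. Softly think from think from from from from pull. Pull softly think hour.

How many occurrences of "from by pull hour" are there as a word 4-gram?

Scanning the 33 overlapping 4-gram windows for "from by pull hour":
  position 4–7: from by pull hour
  position 8–11: from by pull hour

2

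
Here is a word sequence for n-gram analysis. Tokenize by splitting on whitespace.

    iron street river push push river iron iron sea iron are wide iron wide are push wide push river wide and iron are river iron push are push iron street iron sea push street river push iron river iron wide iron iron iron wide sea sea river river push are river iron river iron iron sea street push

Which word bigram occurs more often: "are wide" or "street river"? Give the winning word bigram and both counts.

"street river" (2 vs 1)

"are wide": 1 occurrence
"street river": 2 occurrences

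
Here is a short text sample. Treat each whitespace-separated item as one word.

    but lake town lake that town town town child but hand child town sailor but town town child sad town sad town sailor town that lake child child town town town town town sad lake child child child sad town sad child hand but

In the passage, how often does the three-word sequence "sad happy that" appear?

Scanning the 42 overlapping trigram windows for "sad happy that":
  (none found)

0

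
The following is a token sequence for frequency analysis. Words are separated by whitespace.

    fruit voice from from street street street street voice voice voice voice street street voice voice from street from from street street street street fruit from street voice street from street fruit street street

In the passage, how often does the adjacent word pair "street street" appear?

8

Scanning the 33 overlapping bigram windows for "street street":
  position 5–6: street street
  position 6–7: street street
  position 7–8: street street
  position 13–14: street street
  position 21–22: street street
  position 22–23: street street
  position 23–24: street street
  position 33–34: street street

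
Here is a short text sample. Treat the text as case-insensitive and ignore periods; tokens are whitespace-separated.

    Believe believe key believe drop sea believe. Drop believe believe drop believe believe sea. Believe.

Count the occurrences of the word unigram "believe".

9

Scanning the 15 tokens for "believe":
  position 1: believe
  position 2: believe
  position 4: believe
  position 7: believe
  position 9: believe
  position 10: believe
  position 12: believe
  position 13: believe
  position 15: believe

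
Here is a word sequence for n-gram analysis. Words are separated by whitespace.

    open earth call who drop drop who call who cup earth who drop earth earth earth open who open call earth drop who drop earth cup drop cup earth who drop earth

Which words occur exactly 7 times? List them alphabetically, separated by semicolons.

drop; who

Unigram counts meeting the condition (exactly 7 times):
  drop: 7
  who: 7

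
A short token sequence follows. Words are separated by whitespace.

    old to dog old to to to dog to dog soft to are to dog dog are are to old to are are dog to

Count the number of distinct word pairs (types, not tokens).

25 tokens → 24 bigram windows in total.
Repeated bigrams (each contributes count−1 duplicates):
  to dog: 4
  old to: 3
  are are: 2
  are to: 2
  dog to: 2
  to are: 2
  to to: 2
10 duplicate windows → 24 − 10 = 14 distinct.

14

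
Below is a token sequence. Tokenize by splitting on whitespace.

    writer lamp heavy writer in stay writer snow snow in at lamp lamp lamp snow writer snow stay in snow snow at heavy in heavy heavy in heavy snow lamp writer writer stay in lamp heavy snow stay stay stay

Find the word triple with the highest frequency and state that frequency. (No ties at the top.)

"heavy in heavy", 2 times

Trigram frequencies (highest first):
  heavy in heavy: 2
  writer lamp heavy: 1
  lamp heavy writer: 1
  heavy writer in: 1
  writer in stay: 1
  in stay writer: 1
  … (31 more, each ≤ 1)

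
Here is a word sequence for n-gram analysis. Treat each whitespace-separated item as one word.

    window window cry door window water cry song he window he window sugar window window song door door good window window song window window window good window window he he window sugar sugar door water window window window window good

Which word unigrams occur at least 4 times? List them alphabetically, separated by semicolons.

door; he; window

Unigram counts meeting the condition (at least 4 times):
  door: 4
  he: 4
  window: 19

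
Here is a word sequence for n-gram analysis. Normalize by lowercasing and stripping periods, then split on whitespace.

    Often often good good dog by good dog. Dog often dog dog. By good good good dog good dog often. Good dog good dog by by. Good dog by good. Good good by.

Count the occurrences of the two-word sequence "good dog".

7

Scanning the 32 overlapping bigram windows for "good dog":
  position 4–5: good dog
  position 7–8: good dog
  position 16–17: good dog
  position 18–19: good dog
  position 21–22: good dog
  position 23–24: good dog
  position 27–28: good dog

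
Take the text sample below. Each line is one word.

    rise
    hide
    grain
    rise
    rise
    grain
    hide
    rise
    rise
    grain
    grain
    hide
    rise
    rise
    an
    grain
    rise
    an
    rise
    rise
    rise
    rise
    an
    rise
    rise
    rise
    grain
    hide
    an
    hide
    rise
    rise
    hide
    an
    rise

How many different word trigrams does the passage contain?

22

35 tokens → 33 trigram windows in total.
Repeated trigrams (each contributes count−1 duplicates):
  hide rise rise: 3
  rise rise grain: 3
  rise rise rise: 3
  an rise rise: 2
  grain hide rise: 2
  rise an rise: 2
  rise grain hide: 2
  rise rise an: 2
11 duplicate windows → 33 − 11 = 22 distinct.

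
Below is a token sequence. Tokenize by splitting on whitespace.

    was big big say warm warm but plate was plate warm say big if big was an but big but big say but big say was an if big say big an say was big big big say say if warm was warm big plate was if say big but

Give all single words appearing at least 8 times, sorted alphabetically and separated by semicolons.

Unigram counts meeting the condition (at least 8 times):
  big: 14
  say: 9

big; say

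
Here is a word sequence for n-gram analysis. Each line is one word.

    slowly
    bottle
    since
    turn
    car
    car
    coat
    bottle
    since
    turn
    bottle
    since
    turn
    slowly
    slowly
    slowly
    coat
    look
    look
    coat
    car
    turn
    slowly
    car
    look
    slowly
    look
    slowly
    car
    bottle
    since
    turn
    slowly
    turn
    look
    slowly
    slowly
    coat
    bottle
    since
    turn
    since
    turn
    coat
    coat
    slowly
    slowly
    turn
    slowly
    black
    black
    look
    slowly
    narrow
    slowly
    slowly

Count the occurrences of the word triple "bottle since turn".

5

Scanning the 54 overlapping trigram windows for "bottle since turn":
  position 2–4: bottle since turn
  position 8–10: bottle since turn
  position 11–13: bottle since turn
  position 30–32: bottle since turn
  position 39–41: bottle since turn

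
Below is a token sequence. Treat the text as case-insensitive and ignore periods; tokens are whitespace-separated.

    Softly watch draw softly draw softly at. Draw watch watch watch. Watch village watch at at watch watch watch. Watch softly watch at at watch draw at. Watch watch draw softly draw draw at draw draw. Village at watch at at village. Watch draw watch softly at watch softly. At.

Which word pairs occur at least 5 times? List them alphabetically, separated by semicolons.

at watch; watch watch

Bigram counts meeting the condition (at least 5 times):
  at watch: 5
  watch watch: 7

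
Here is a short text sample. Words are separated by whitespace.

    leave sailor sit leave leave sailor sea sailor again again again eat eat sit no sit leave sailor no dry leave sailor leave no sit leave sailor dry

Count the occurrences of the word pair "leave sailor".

5

Scanning the 27 overlapping bigram windows for "leave sailor":
  position 1–2: leave sailor
  position 5–6: leave sailor
  position 17–18: leave sailor
  position 21–22: leave sailor
  position 26–27: leave sailor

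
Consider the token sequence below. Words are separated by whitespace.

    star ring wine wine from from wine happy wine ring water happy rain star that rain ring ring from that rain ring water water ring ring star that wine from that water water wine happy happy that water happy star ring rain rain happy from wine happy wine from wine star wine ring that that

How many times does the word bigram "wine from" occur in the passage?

3

Scanning the 54 overlapping bigram windows for "wine from":
  position 4–5: wine from
  position 29–30: wine from
  position 48–49: wine from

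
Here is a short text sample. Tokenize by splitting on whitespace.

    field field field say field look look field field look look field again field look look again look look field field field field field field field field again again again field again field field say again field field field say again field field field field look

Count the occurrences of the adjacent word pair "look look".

Scanning the 45 overlapping bigram windows for "look look":
  position 6–7: look look
  position 10–11: look look
  position 15–16: look look
  position 18–19: look look

4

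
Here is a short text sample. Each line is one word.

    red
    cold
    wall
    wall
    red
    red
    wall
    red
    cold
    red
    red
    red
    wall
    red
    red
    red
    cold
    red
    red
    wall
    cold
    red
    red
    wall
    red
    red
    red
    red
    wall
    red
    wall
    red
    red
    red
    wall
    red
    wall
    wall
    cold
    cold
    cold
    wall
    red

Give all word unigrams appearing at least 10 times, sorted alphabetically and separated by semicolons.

red; wall

Unigram counts meeting the condition (at least 10 times):
  red: 24
  wall: 12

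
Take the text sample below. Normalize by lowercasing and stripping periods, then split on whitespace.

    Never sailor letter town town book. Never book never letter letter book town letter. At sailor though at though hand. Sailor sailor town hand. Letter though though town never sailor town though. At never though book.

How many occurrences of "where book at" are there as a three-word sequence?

0

Scanning the 34 overlapping trigram windows for "where book at":
  (none found)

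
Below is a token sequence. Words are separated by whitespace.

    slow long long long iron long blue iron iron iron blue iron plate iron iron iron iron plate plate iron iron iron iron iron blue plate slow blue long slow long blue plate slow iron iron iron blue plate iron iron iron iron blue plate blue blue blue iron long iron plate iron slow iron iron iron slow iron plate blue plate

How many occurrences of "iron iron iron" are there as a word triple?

10

Scanning the 60 overlapping trigram windows for "iron iron iron":
  position 8–10: iron iron iron
  position 14–16: iron iron iron
  position 15–17: iron iron iron
  position 20–22: iron iron iron
  position 21–23: iron iron iron
  position 22–24: iron iron iron
  position 35–37: iron iron iron
  position 40–42: iron iron iron
  position 41–43: iron iron iron
  position 55–57: iron iron iron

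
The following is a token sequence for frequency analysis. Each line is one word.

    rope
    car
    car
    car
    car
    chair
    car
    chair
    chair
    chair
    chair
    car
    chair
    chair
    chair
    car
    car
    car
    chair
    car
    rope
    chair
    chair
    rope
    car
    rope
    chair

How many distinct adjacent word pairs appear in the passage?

8

27 tokens → 26 bigram windows in total.
Repeated bigrams (each contributes count−1 duplicates):
  chair chair: 6
  car car: 5
  car chair: 4
  chair car: 4
  car rope: 2
  rope car: 2
  rope chair: 2
18 duplicate windows → 26 − 18 = 8 distinct.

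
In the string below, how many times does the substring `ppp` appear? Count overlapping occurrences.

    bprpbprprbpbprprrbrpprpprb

Sliding a length-3 window over the 26 characters (24 positions):
  (no match at any position)

0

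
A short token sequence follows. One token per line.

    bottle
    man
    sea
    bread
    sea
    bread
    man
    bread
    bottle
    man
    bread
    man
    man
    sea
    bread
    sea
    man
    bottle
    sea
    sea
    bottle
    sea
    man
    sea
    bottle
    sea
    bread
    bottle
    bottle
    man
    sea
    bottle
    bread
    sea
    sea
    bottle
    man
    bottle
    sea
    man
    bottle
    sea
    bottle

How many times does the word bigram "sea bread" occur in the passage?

Scanning the 42 overlapping bigram windows for "sea bread":
  position 3–4: sea bread
  position 5–6: sea bread
  position 14–15: sea bread
  position 26–27: sea bread

4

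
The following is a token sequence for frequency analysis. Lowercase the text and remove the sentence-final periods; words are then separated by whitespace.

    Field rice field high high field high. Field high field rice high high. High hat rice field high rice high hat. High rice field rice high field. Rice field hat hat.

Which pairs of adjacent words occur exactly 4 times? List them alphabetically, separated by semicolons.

Bigram counts meeting the condition (exactly 4 times):
  field high: 4
  field rice: 4
  high field: 4
  rice field: 4

field high; field rice; high field; rice field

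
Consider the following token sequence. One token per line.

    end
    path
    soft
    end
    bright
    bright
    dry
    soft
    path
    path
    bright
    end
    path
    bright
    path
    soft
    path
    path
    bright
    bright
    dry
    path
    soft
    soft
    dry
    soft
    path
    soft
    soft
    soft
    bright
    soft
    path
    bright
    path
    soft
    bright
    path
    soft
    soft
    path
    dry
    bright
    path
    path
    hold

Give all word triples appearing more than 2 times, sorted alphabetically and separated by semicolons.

bright path soft; path soft soft

Trigram counts meeting the condition (more than 2 times):
  bright path soft: 3
  path soft soft: 3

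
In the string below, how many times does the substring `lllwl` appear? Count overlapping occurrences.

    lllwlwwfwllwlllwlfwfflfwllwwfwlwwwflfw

Sliding a length-5 window over the 38 characters (34 positions):
  position 1–5: lllwl
  position 13–17: lllwl

2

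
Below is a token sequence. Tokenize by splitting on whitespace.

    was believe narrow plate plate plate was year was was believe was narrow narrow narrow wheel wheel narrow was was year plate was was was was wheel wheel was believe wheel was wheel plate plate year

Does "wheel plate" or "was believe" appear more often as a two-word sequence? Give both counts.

"wheel plate": 1 occurrence
"was believe": 3 occurrences

"was believe" (3 vs 1)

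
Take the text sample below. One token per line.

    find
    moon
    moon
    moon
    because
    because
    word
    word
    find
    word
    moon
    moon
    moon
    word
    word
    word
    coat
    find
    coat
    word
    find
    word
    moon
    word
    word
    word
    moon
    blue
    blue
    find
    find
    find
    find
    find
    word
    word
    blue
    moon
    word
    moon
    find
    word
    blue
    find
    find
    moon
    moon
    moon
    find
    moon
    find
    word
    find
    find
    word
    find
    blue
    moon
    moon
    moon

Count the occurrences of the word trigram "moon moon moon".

4

Scanning the 58 overlapping trigram windows for "moon moon moon":
  position 2–4: moon moon moon
  position 11–13: moon moon moon
  position 46–48: moon moon moon
  position 58–60: moon moon moon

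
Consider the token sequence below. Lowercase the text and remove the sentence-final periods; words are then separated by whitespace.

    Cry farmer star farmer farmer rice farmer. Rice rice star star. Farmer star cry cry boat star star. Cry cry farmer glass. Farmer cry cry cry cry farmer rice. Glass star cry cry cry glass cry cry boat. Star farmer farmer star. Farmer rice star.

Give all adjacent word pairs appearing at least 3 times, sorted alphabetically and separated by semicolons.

Bigram counts meeting the condition (at least 3 times):
  cry cry: 8
  cry farmer: 3
  farmer rice: 4
  farmer star: 3
  star cry: 3
  star farmer: 4

cry cry; cry farmer; farmer rice; farmer star; star cry; star farmer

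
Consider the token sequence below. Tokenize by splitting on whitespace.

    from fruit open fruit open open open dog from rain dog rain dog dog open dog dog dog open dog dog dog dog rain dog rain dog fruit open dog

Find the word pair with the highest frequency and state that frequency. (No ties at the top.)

Bigram frequencies (highest first):
  dog dog: 6
  open dog: 4
  rain dog: 4
  fruit open: 3
  dog rain: 3
  open open: 2
  … (6 more, each ≤ 2)

"dog dog", 6 times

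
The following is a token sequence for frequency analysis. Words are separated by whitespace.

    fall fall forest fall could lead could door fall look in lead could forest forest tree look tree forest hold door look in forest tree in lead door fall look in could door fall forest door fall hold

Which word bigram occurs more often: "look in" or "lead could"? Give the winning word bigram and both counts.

"look in": 3 occurrences
"lead could": 2 occurrences

"look in" (3 vs 2)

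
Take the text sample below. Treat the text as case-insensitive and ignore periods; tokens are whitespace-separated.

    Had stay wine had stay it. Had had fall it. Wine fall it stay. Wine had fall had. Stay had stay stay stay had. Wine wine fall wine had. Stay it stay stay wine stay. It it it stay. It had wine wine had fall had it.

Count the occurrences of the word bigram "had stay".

Scanning the 46 overlapping bigram windows for "had stay":
  position 1–2: had stay
  position 4–5: had stay
  position 18–19: had stay
  position 20–21: had stay
  position 29–30: had stay

5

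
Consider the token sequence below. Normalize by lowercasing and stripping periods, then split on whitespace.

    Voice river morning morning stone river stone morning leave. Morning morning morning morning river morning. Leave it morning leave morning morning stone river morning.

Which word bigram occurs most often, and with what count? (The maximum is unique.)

Bigram frequencies (highest first):
  morning morning: 5
  river morning: 3
  morning leave: 3
  morning stone: 2
  stone river: 2
  leave morning: 2
  … (6 more, each ≤ 1)

"morning morning", 5 times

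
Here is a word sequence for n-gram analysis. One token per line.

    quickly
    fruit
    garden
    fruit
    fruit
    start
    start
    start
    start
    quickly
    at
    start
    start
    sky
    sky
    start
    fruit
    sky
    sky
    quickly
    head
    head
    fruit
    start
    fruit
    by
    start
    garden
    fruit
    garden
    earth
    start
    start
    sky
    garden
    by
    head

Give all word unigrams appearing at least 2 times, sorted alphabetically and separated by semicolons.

by; fruit; garden; head; quickly; sky; start

Unigram counts meeting the condition (at least 2 times):
  by: 2
  fruit: 7
  garden: 4
  head: 3
  quickly: 3
  sky: 5
  start: 11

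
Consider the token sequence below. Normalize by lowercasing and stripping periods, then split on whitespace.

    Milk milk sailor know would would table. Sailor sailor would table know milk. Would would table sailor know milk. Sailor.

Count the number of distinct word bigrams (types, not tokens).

20 tokens → 19 bigram windows in total.
Repeated bigrams (each contributes count−1 duplicates):
  would table: 3
  know milk: 2
  milk sailor: 2
  sailor know: 2
  table sailor: 2
  would would: 2
7 duplicate windows → 19 − 7 = 12 distinct.

12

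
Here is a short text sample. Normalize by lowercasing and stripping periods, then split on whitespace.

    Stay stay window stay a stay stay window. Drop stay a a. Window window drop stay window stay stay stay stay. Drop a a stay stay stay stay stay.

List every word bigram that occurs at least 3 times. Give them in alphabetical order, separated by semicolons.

Bigram counts meeting the condition (at least 3 times):
  stay stay: 9
  stay window: 3

stay stay; stay window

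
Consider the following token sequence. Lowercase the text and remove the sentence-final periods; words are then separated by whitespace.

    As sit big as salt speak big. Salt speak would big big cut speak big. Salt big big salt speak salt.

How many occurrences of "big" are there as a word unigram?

7

Scanning the 21 tokens for "big":
  position 3: big
  position 7: big
  position 11: big
  position 12: big
  position 15: big
  position 17: big
  position 18: big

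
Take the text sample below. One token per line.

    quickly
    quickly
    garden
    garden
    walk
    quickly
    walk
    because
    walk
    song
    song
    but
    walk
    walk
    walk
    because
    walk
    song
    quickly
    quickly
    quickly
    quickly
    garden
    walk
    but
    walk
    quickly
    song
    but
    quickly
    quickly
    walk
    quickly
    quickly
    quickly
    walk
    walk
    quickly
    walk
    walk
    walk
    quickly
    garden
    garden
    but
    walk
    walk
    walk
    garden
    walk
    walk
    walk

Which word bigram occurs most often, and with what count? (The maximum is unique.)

"walk walk", 9 times

Bigram frequencies (highest first):
  walk walk: 9
  quickly quickly: 7
  walk quickly: 5
  quickly walk: 4
  quickly garden: 3
  garden walk: 3
  … (13 more, each ≤ 3)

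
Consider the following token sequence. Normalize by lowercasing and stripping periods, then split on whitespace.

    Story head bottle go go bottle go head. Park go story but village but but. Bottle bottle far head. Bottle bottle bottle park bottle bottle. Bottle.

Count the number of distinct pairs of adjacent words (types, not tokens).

19

26 tokens → 25 bigram windows in total.
Repeated bigrams (each contributes count−1 duplicates):
  bottle bottle: 5
  bottle go: 2
  head bottle: 2
6 duplicate windows → 25 − 6 = 19 distinct.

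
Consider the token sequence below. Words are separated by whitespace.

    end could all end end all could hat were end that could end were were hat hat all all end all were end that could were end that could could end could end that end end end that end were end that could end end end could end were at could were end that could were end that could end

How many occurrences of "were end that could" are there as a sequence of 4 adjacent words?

Scanning the 57 overlapping 4-gram windows for "were end that could":
  position 9–12: were end that could
  position 22–25: were end that could
  position 26–29: were end that could
  position 40–43: were end that could
  position 52–55: were end that could
  position 56–59: were end that could

6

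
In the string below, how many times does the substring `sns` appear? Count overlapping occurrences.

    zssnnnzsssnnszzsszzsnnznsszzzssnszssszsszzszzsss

1

Sliding a length-3 window over the 48 characters (46 positions):
  position 31–33: sns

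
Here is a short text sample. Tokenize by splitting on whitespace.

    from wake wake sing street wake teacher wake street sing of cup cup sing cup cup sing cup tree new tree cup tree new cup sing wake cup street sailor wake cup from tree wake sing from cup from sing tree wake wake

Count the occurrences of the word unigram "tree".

Scanning the 43 tokens for "tree":
  position 19: tree
  position 21: tree
  position 23: tree
  position 34: tree
  position 41: tree

5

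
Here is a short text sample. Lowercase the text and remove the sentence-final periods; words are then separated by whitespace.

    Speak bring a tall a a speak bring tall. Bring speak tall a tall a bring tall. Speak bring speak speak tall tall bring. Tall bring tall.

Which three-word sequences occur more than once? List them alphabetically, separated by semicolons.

a tall a; bring tall bring; tall bring tall

Trigram counts meeting the condition (more than once):
  a tall a: 2
  bring tall bring: 2
  tall bring tall: 2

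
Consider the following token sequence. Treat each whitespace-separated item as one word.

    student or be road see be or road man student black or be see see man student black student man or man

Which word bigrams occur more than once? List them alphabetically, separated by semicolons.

man student; or be; student black

Bigram counts meeting the condition (more than once):
  man student: 2
  or be: 2
  student black: 2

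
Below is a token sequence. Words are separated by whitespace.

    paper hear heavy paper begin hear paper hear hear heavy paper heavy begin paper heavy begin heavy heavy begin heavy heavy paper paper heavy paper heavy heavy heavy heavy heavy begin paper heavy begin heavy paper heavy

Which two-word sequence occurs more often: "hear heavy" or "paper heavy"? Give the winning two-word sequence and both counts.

"hear heavy": 2 occurrences
"paper heavy": 6 occurrences

"paper heavy" (6 vs 2)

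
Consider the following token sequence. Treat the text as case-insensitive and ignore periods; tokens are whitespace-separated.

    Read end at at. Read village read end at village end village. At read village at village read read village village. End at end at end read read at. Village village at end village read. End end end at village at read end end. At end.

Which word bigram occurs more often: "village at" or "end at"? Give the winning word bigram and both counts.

"village at": 4 occurrences
"end at": 6 occurrences

"end at" (6 vs 4)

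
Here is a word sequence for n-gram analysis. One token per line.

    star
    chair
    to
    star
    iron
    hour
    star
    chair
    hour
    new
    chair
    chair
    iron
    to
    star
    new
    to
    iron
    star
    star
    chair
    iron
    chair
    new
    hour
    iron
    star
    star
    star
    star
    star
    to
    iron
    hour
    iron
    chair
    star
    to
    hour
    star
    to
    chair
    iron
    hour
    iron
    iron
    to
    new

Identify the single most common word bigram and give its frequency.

Bigram frequencies (highest first):
  star star: 5
  star chair: 3
  iron hour: 3
  chair iron: 3
  hour iron: 3
  star to: 3
  … (21 more, each ≤ 2)

"star star", 5 times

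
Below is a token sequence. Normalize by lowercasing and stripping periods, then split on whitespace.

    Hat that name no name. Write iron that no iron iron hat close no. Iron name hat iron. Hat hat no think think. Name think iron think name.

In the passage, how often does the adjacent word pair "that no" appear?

1

Scanning the 27 overlapping bigram windows for "that no":
  position 8–9: that no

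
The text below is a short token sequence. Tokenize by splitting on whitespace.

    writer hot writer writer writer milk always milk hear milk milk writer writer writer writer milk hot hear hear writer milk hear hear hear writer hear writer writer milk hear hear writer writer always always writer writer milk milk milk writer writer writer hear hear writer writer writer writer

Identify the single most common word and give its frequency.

"writer", 23 times

Unigram frequencies (highest first):
  writer: 23
  hear: 11
  milk: 10
  always: 3
  hot: 2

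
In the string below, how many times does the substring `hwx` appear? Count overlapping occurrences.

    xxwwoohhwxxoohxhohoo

Sliding a length-3 window over the 20 characters (18 positions):
  position 8–10: hwx

1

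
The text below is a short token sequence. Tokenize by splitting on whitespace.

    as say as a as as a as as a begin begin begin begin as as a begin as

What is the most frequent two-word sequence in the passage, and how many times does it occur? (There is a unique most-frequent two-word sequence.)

Bigram frequencies (highest first):
  as a: 4
  as as: 3
  begin begin: 3
  a as: 2
  a begin: 2
  begin as: 2
  … (2 more, each ≤ 1)

"as a", 4 times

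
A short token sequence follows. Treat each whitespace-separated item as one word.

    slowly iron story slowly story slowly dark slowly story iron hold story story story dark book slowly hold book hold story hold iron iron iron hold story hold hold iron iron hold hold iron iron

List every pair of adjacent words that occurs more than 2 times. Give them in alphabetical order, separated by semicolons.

hold iron; hold story; iron hold; iron iron

Bigram counts meeting the condition (more than 2 times):
  hold iron: 3
  hold story: 3
  iron hold: 3
  iron iron: 4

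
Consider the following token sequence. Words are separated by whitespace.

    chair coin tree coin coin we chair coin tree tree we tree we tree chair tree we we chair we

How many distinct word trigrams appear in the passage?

20 tokens → 18 trigram windows in total.
Repeated trigrams (each contributes count−1 duplicates):
  chair coin tree: 2
  tree we tree: 2
2 duplicate windows → 18 − 2 = 16 distinct.

16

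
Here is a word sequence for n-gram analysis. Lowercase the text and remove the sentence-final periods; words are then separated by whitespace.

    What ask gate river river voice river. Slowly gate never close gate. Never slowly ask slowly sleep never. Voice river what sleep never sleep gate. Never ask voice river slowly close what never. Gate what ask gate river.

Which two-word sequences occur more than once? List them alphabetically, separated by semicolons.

Bigram counts meeting the condition (more than once):
  ask gate: 2
  gate never: 3
  gate river: 2
  river slowly: 2
  sleep never: 2
  voice river: 3
  what ask: 2

ask gate; gate never; gate river; river slowly; sleep never; voice river; what ask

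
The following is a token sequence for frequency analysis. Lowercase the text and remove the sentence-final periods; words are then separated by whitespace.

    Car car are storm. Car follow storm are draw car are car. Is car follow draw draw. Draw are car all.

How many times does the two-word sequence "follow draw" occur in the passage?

1

Scanning the 20 overlapping bigram windows for "follow draw":
  position 15–16: follow draw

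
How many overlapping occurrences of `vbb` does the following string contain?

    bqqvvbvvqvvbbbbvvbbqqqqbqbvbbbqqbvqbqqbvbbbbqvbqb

Sliding a length-3 window over the 49 characters (47 positions):
  position 11–13: vbb
  position 17–19: vbb
  position 27–29: vbb
  position 40–42: vbb

4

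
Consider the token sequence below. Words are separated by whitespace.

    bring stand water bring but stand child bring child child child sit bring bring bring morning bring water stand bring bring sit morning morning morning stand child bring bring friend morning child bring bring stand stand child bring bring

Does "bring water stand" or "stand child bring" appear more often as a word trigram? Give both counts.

"stand child bring" (3 vs 1)

"bring water stand": 1 occurrence
"stand child bring": 3 occurrences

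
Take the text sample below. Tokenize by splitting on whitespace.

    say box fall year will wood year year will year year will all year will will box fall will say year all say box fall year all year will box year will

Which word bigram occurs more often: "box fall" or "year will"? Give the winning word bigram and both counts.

"year will" (6 vs 3)

"box fall": 3 occurrences
"year will": 6 occurrences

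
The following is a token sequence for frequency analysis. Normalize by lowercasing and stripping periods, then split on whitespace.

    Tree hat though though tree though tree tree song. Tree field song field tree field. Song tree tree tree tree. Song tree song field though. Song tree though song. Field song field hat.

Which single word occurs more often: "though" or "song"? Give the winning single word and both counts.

"song" (8 vs 5)

"though": 5 occurrences
"song": 8 occurrences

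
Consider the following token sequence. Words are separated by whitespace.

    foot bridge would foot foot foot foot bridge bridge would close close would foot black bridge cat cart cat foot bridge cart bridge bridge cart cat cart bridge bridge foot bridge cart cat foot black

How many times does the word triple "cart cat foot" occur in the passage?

Scanning the 33 overlapping trigram windows for "cart cat foot":
  position 18–20: cart cat foot
  position 32–34: cart cat foot

2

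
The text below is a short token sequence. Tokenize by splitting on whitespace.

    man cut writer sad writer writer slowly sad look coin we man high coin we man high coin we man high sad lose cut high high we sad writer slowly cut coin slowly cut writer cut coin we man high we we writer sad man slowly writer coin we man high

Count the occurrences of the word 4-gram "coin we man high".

Scanning the 48 overlapping 4-gram windows for "coin we man high":
  position 10–13: coin we man high
  position 14–17: coin we man high
  position 18–21: coin we man high
  position 37–40: coin we man high
  position 48–51: coin we man high

5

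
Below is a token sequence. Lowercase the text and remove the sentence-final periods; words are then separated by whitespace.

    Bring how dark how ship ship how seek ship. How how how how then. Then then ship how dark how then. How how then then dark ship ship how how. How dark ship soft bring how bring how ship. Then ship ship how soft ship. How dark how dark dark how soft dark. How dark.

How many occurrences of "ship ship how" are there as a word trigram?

3

Scanning the 53 overlapping trigram windows for "ship ship how":
  position 5–7: ship ship how
  position 27–29: ship ship how
  position 41–43: ship ship how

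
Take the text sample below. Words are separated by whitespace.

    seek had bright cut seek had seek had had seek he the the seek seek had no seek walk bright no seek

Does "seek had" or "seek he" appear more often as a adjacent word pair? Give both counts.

"seek had" (4 vs 1)

"seek had": 4 occurrences
"seek he": 1 occurrence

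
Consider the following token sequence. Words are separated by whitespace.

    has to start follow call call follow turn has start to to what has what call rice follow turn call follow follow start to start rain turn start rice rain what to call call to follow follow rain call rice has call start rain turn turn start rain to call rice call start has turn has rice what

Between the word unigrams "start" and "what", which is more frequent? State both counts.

"start" (8 vs 4)

"start": 8 occurrences
"what": 4 occurrences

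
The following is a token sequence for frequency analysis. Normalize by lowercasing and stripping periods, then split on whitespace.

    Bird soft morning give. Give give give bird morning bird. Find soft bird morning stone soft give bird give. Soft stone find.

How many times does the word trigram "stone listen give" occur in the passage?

Scanning the 20 overlapping trigram windows for "stone listen give":
  (none found)

0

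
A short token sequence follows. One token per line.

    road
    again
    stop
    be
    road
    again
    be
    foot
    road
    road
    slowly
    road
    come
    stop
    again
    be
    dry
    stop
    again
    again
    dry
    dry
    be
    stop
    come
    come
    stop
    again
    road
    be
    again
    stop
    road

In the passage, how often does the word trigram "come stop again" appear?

Scanning the 31 overlapping trigram windows for "come stop again":
  position 13–15: come stop again
  position 26–28: come stop again

2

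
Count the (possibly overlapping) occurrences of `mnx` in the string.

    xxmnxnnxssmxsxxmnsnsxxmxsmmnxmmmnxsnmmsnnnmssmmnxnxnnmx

4

Sliding a length-3 window over the 55 characters (53 positions):
  position 3–5: mnx
  position 27–29: mnx
  position 32–34: mnx
  position 47–49: mnx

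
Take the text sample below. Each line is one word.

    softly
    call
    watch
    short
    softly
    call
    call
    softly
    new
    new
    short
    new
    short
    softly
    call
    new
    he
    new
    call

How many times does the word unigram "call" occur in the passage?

5

Scanning the 19 tokens for "call":
  position 2: call
  position 6: call
  position 7: call
  position 15: call
  position 19: call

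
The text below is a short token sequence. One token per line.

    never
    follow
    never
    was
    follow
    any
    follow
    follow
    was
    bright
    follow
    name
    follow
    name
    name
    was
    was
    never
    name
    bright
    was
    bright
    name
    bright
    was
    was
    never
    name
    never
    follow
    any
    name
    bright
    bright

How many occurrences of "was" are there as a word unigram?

7

Scanning the 34 tokens for "was":
  position 4: was
  position 9: was
  position 16: was
  position 17: was
  position 21: was
  position 25: was
  position 26: was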